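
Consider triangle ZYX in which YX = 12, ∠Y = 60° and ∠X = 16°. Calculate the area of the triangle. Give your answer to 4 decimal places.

area ≈ 17.7132

The third angle is ∠Z = 180° − ∠Y − ∠X = 104.00°.
Law of sines: XZ = YX·sin Y/sin Z ≈ 10.71.
Law of sines: ZY = YX·sin X/sin Z ≈ 3.4089.
Area = ½·YX·XZ·sin X ≈ 17.713.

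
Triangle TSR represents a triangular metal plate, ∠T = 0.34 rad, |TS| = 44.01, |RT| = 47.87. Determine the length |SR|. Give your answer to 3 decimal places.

16.003

By the law of cosines, |SR|² = |RT|² + |TS|² − 2·|RT|·|TS|·cos T = 256.1, so |SR| ≈ 16.003.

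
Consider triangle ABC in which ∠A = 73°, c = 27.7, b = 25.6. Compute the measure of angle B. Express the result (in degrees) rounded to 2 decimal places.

50.45

By the law of cosines, a² = b² + c² − 2·b·c·cos A = 1008, so a ≈ 31.749.
Law of cosines again: cos B = (c² + a² − b²)/(2·c·a) ≈ 0.63672, so ∠B ≈ 50.45°.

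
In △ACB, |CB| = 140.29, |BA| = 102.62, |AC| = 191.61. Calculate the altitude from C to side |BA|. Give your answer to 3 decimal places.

Semiperimeter s = (140.29 + 102.62 + 191.61)/2 = 217.26.
Heron's formula: area = √(217.26·76.97·114.64·25.65) ≈ 7012.3.
The altitude from C has length 2·area/|BA| ≈ 136.67.

h_C ≈ 136.666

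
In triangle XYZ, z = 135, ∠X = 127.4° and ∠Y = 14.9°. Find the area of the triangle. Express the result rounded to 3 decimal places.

3043.873

The third angle is ∠Z = 180° − ∠X − ∠Y = 37.70°.
Law of sines: x = z·sin X/sin Z ≈ 175.37.
Law of sines: y = z·sin Y/sin Z ≈ 56.764.
Area = ½·z·x·sin Y ≈ 3043.9.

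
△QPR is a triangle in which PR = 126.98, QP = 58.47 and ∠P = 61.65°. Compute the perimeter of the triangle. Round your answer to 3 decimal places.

perimeter ≈ 297.215

By the law of cosines, RQ² = QP² + PR² − 2·QP·PR·cos P = 12491, so RQ ≈ 111.77.
Semiperimeter s = (126.98+111.77+58.47)/2 = 148.61.
Perimeter = 126.98 + 111.77 + 58.47 = 297.22.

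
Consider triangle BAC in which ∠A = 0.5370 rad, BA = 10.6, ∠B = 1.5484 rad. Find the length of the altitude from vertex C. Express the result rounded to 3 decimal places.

The third angle is ∠C = π − ∠B − ∠A = 1.0562 rad.
Law of sines: AC = BA·sin B/sin C ≈ 12.174.
Law of sines: CB = BA·sin A/sin C ≈ 6.2293.
Area = ½·BA·AC·sin A ≈ 33.007.
The altitude from C has length 2·area/BA ≈ 6.2278.

h_C ≈ 6.228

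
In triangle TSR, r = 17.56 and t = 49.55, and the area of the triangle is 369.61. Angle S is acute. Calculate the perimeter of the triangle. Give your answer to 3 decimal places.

perimeter ≈ 110.071

From area = ½·r·t·sin S, we get sin S = 2·area/(r·t) ≈ 0.84958.
Taking the acute solution, ∠S ≈ 58.17°.
Law of cosines then gives s ≈ 42.961.
Perimeter = 49.55 + 42.961 + 17.56 = 110.07.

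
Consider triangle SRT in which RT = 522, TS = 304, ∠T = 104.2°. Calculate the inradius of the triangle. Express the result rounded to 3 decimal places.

By the law of cosines, SR² = RT² + TS² − 2·RT·TS·cos T = 4.4275e+05, so SR ≈ 665.4.
Area = ½·RT·TS·sin T ≈ 76920.
Semiperimeter s = (522+304+665.4)/2 = 745.7.
Inradius = area/s = 76920/745.7 ≈ 103.15.

103.151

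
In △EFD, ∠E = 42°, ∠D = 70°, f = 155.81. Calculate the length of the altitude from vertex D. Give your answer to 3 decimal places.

h_D ≈ 104.257

The third angle is ∠F = 180° − ∠D − ∠E = 68.00°.
Law of sines: e = f·sin E/sin F ≈ 112.45.
Law of sines: d = f·sin D/sin F ≈ 157.91.
Area = ½·f·e·sin D ≈ 8231.7.
The altitude from D has length 2·area/d ≈ 104.26.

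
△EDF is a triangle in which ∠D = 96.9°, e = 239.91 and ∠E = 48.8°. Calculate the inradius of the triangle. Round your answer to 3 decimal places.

The third angle is ∠F = 180° − ∠E − ∠D = 34.30°.
Law of sines: d = e·sin D/sin E ≈ 316.54.
Law of sines: f = e·sin F/sin E ≈ 179.68.
Area = ½·e·d·sin F ≈ 21398.
Semiperimeter s = (239.91+316.54+179.68)/2 = 368.07.
Inradius = area/s = 21398/368.07 ≈ 58.135.

58.135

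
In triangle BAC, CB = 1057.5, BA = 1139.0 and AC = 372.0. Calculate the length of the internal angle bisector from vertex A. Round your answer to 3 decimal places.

By the law of cosines, cos A = (BA² + AC² − CB²) / (2·BA·AC) ≈ 0.37455, so ∠A ≈ 68.00°.
The bisector from A has length 2·BA·AC·cos(∠A/2)/(BA+AC) ≈ 464.94.

464.940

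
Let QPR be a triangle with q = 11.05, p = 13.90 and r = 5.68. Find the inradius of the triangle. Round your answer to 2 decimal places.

Semiperimeter s = (11.05 + 13.9 + 5.68)/2 = 15.315.
Heron's formula: area = √(15.315·4.265·1.415·9.635) ≈ 29.842.
Inradius = area/s = 29.842/15.315 ≈ 1.9485.

1.95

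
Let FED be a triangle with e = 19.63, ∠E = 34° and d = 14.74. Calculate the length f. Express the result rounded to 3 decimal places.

Law of sines: sin D = d·sin E/e ≈ 0.41989.
Since e ≥ d, only the acute value applies: ∠D ≈ 24.83°.
Then ∠F = 180° − ∠E − ∠D ≈ 121.17°.
Law of sines gives f = e·sin F/sin E ≈ 30.036.

30.036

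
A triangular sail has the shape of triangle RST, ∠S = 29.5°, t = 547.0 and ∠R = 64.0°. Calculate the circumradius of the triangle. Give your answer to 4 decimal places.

274.0111

The third angle is ∠T = 180° − ∠R − ∠S = 86.50°.
Law of sines: r = t·sin R/sin T ≈ 492.56.
Law of sines: s = t·sin S/sin T ≈ 269.86.
Circumradius = t/(2 sin T) ≈ 274.01.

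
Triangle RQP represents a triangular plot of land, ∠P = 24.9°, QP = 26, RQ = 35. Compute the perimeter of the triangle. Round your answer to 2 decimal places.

perimeter ≈ 117.83

Law of sines: sin R = QP·sin P/RQ ≈ 0.31277.
Since RQ ≥ QP, only the acute value applies: ∠R ≈ 18.23°.
Then ∠Q = 180° − ∠P − ∠R ≈ 136.87°.
Law of sines gives PR = RQ·sin Q/sin P ≈ 56.827.
Semiperimeter s = (26+56.827+35)/2 = 58.914.
Perimeter = 26 + 56.827 + 35 = 117.83.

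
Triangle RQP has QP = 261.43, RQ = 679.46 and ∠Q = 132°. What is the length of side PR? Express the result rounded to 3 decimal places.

876.201

By the law of cosines, PR² = RQ² + QP² − 2·RQ·QP·cos Q = 7.6773e+05, so PR ≈ 876.2.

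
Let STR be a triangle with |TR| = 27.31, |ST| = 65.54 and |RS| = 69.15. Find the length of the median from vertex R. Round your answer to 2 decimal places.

m_R ≈ 41.11

Median from R: ½√(2·|TR|² + 2·|RS|² − |ST|²) ≈ 41.108.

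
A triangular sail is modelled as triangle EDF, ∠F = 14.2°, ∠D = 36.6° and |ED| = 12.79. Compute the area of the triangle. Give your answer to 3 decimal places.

The third angle is ∠E = 180° − ∠D − ∠F = 129.20°.
Law of sines: |DF| = |ED|·sin E/sin F ≈ 40.405.
Law of sines: |FE| = |ED|·sin D/sin F ≈ 31.086.
Area = ½·|ED|·|DF|·sin D ≈ 154.06.

154.057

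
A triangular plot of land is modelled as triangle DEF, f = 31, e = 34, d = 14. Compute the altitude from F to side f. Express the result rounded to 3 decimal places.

Semiperimeter s = (14 + 34 + 31)/2 = 39.5.
Heron's formula: area = √(39.5·25.5·5.5·8.5) ≈ 217.
The altitude from F has length 2·area/f ≈ 14.

14.000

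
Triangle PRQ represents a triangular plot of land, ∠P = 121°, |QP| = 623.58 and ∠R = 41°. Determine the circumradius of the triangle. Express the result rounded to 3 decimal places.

475.247

The third angle is ∠Q = 180° − ∠P − ∠R = 18.00°.
Law of sines: |RQ| = |QP|·sin P/sin R ≈ 814.73.
Law of sines: |PR| = |QP|·sin Q/sin R ≈ 293.72.
Circumradius = |QP|/(2 sin R) ≈ 475.25.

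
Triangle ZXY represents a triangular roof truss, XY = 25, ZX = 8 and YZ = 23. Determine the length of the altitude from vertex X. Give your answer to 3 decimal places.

Semiperimeter s = (25 + 23 + 8)/2 = 28.
Heron's formula: area = √(28·3·5·20) ≈ 91.652.
The altitude from X has length 2·area/YZ ≈ 7.9697.

h_X ≈ 7.970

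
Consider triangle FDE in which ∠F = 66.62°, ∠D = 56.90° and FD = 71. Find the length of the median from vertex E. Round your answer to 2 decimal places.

m_E ≈ 65.88

The third angle is ∠E = 180° − ∠F − ∠D = 56.48°.
Law of sines: DE = FD·sin F/sin E ≈ 78.171.
Law of sines: EF = FD·sin D/sin E ≈ 71.343.
Median from E: ½√(2·DE² + 2·EF² − FD²) ≈ 65.879.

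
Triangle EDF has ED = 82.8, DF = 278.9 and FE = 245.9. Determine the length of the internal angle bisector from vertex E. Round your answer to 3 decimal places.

By the law of cosines, cos E = (FE² + ED² − DF²) / (2·FE·ED) ≈ -0.25693, so ∠E ≈ 104.89°.
The bisector from E has length 2·FE·ED·cos(∠E/2)/(FE+ED) ≈ 75.512.

t_E ≈ 75.512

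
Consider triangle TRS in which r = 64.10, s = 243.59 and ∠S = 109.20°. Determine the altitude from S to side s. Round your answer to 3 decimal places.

Law of sines: sin R = r·sin S/s ≈ 0.24851.
Since s ≥ r, only the acute value applies: ∠R ≈ 14.39°.
Then ∠T = 180° − ∠S − ∠R ≈ 56.41°.
Law of sines gives t = s·sin T/sin S ≈ 214.87.
Area = ½·s·r·sin T ≈ 6503.5.
The altitude from S has length 2·area/s ≈ 53.397.

53.397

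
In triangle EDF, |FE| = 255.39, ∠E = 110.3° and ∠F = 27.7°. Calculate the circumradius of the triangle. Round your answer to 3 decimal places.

R ≈ 190.837

The third angle is ∠D = 180° − ∠F − ∠E = 42.00°.
Law of sines: |DF| = |FE|·sin E/sin D ≈ 357.97.
Law of sines: |ED| = |FE|·sin F/sin D ≈ 177.42.
Circumradius = |FE|/(2 sin D) ≈ 190.84.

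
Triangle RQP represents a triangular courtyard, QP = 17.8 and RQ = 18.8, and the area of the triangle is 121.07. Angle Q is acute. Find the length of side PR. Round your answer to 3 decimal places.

From area = ½·RQ·QP·sin Q, we get sin Q = 2·area/(RQ·QP) ≈ 0.72358.
Taking the acute solution, ∠Q ≈ 46.35°.
Law of cosines then gives PR ≈ 14.433.

14.433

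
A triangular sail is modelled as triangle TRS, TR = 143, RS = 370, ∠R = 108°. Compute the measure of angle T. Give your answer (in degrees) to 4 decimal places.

∠T ≈ 53.8222°

By the law of cosines, ST² = TR² + RS² − 2·TR·RS·cos R = 1.9005e+05, so ST ≈ 435.95.
Law of cosines again: cos T = (ST² + TR² − RS²)/(2·ST·TR) ≈ 0.59029, so ∠T ≈ 53.82°.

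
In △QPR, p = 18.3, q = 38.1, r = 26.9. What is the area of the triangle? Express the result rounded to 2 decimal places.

Semiperimeter s = (38.1 + 18.3 + 26.9)/2 = 41.65.
Heron's formula: area = √(41.65·3.55·23.35·14.75) ≈ 225.66.

225.66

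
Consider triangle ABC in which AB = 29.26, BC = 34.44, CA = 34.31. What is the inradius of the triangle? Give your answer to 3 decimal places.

9.286

Semiperimeter s = (34.44 + 34.31 + 29.26)/2 = 49.005.
Heron's formula: area = √(49.005·14.565·14.695·19.745) ≈ 455.08.
Inradius = area/s = 455.08/49.005 ≈ 9.2864.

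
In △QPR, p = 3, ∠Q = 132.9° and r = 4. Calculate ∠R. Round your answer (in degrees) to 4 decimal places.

27.1129

By the law of cosines, q² = p² + r² − 2·p·r·cos Q = 41.337, so q ≈ 6.4294.
Law of cosines again: cos R = (q² + p² − r²)/(2·q·p) ≈ 0.89011, so ∠R ≈ 27.11°.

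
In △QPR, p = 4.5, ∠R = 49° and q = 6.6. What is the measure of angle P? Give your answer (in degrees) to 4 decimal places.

∠P ≈ 42.9548°

By the law of cosines, r² = q² + p² − 2·q·p·cos R = 24.84, so r ≈ 4.984.
Law of cosines again: cos P = (r² + q² − p²)/(2·r·q) ≈ 0.73189, so ∠P ≈ 42.95°.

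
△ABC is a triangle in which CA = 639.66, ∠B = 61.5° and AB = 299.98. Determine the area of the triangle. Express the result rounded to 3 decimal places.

area ≈ 95689.726

Law of sines: sin C = AB·sin B/CA ≈ 0.41214.
Since CA ≥ AB, only the acute value applies: ∠C ≈ 24.34°.
Then ∠A = 180° − ∠B − ∠C ≈ 94.16°.
Law of sines gives BC = CA·sin A/sin B ≈ 725.95.
Area = ½·CA·AB·sin A ≈ 95690.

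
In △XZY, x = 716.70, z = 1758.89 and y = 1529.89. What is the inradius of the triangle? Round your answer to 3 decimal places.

r ≈ 272.106

Semiperimeter s = (716.7 + 1758.9 + 1529.9)/2 = 2002.7.
Heron's formula: area = √(2002.7·1286·243.85·472.85) ≈ 5.4496e+05.
Inradius = area/s = 5.4496e+05/2002.7 ≈ 272.11.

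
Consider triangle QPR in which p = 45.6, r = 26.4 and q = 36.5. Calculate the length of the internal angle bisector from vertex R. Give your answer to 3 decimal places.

38.630

By the law of cosines, cos R = (q² + p² − r²) / (2·q·p) ≈ 0.81550, so ∠R ≈ 0.617 rad.
The bisector from R has length 2·q·p·cos(∠R/2)/(q+p) ≈ 38.63.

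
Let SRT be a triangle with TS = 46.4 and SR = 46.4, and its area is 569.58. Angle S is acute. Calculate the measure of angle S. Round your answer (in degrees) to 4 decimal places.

∠S ≈ 31.9456°

From area = ½·TS·SR·sin S, we get sin S = 2·area/(TS·SR) ≈ 0.52911.
Taking the acute solution, ∠S ≈ 31.95°.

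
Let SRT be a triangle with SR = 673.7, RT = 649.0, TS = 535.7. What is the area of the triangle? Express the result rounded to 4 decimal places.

area ≈ 161791.7925

Semiperimeter s = (649 + 535.7 + 673.7)/2 = 929.2.
Heron's formula: area = √(929.2·280.2·393.5·255.5) ≈ 1.6179e+05.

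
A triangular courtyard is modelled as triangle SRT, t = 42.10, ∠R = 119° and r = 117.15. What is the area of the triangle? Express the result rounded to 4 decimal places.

area ≈ 1671.7394

Law of sines: sin T = t·sin R/r ≈ 0.31431.
Since r ≥ t, only the acute value applies: ∠T ≈ 18.32°.
Then ∠S = 180° − ∠R − ∠T ≈ 42.68°.
Law of sines gives s = r·sin S/sin R ≈ 90.802.
Area = ½·r·t·sin S ≈ 1671.7.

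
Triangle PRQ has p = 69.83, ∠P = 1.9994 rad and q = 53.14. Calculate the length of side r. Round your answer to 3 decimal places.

Law of sines: sin Q = q·sin P/p ≈ 0.69216.
Since p ≥ q, only the acute value applies: ∠Q ≈ 0.7645 rad.
Then ∠R = π − ∠P − ∠Q ≈ 0.3777 rad.
Law of sines gives r = p·sin R/sin P ≈ 28.315.

28.315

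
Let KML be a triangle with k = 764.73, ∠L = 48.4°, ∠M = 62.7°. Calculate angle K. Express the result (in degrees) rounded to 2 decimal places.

The third angle is ∠K = 180° − ∠M − ∠L = 68.90°.

68.90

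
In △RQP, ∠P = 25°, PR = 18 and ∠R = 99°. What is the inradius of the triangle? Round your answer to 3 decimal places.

r ≈ 3.355

The third angle is ∠Q = 180° − ∠P − ∠R = 56.00°.
Law of sines: QP = PR·sin R/sin Q ≈ 21.445.
Law of sines: RQ = PR·sin P/sin Q ≈ 9.1759.
Area = ½·PR·QP·sin P ≈ 81.566.
Semiperimeter s = (21.445+18+9.1759)/2 = 24.31.
Inradius = area/s = 81.566/24.31 ≈ 3.3552.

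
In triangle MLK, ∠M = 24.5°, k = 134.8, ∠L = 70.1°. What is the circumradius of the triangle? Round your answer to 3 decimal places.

67.618

The third angle is ∠K = 180° − ∠M − ∠L = 85.40°.
Law of sines: m = k·sin M/sin K ≈ 56.081.
Law of sines: l = k·sin L/sin K ≈ 127.16.
Circumradius = k/(2 sin K) ≈ 67.618.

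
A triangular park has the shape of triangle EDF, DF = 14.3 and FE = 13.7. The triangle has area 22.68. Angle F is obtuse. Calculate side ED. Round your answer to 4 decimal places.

27.8092

From area = ½·DF·FE·sin F, we get sin F = 2·area/(DF·FE) ≈ 0.23153.
Taking the obtuse solution, ∠F ≈ 166.61°.
Law of cosines then gives ED ≈ 27.809.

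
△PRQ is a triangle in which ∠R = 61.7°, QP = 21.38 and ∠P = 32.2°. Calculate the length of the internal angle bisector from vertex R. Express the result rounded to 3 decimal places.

The third angle is ∠Q = 180° − ∠P − ∠R = 86.10°.
Law of sines: RQ = QP·sin P/sin R ≈ 12.939.
Law of sines: PR = QP·sin Q/sin R ≈ 24.226.
The bisector from R has length 2·PR·RQ·cos(∠R/2)/(PR+RQ) ≈ 14.482.

14.482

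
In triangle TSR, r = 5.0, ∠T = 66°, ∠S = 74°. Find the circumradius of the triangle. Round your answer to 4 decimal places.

The third angle is ∠R = 180° − ∠T − ∠S = 40.00°.
Law of sines: t = r·sin T/sin R ≈ 7.1061.
Law of sines: s = r·sin S/sin R ≈ 7.4773.
Circumradius = r/(2 sin R) ≈ 3.8893.

3.8893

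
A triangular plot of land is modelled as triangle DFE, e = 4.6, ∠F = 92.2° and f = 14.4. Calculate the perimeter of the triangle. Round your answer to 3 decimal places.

perimeter ≈ 32.470

Law of sines: sin E = e·sin F/f ≈ 0.31921.
Since f ≥ e, only the acute value applies: ∠E ≈ 18.62°.
Then ∠D = 180° − ∠F − ∠E ≈ 69.18°.
Law of sines gives d = f·sin D/sin F ≈ 13.47.
Semiperimeter s = (13.47+14.4+4.6)/2 = 16.235.
Perimeter = 13.47 + 14.4 + 4.6 = 32.47.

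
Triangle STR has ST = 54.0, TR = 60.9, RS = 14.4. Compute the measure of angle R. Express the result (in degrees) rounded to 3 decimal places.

By the law of cosines, cos R = (TR² + RS² − ST²) / (2·TR·RS) ≈ 0.57025, so ∠R ≈ 55.23°.

∠R ≈ 55.232°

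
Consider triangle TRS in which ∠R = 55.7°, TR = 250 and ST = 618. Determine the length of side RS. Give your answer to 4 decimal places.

Law of sines: sin S = TR·sin R/ST ≈ 0.33418.
Since ST ≥ TR, only the acute value applies: ∠S ≈ 19.52°.
Then ∠T = 180° − ∠R − ∠S ≈ 104.78°.
Law of sines gives RS = ST·sin T/sin R ≈ 723.35.

723.3518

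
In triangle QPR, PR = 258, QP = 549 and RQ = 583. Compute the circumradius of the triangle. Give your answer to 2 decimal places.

By the law of cosines, cos Q = (RQ² + QP² − PR²) / (2·RQ·QP) ≈ 0.89782, so ∠Q ≈ 26.13°.
Circumradius = PR/(2 sin Q) ≈ 292.94.

292.94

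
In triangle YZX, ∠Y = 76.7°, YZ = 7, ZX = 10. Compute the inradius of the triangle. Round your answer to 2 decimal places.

r ≈ 2.35

Law of sines: sin X = YZ·sin Y/ZX ≈ 0.68123.
Since ZX ≥ YZ, only the acute value applies: ∠X ≈ 42.94°.
Then ∠Z = 180° − ∠Y − ∠X ≈ 60.36°.
Law of sines gives XY = ZX·sin Z/sin Y ≈ 8.9311.
Area = ½·ZX·YZ·sin Z ≈ 30.42.
Semiperimeter s = (10+8.9311+7)/2 = 12.966.
Inradius = area/s = 30.42/12.966 ≈ 2.3463.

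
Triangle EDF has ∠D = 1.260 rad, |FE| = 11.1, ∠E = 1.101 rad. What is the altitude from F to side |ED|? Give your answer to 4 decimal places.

The third angle is ∠F = π − ∠E − ∠D = 0.781 rad.
Law of sines: |DF| = |FE|·sin E/sin D ≈ 10.395.
Law of sines: |ED| = |FE|·sin F/sin D ≈ 8.2041.
Area = ½·|FE|·|DF|·sin F ≈ 40.6.
The altitude from F has length 2·area/|ED| ≈ 9.8974.

h_F ≈ 9.8974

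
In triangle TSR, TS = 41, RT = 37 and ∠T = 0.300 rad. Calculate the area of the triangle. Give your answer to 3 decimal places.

area ≈ 224.152

Area = ½·RT·TS·sin T ≈ 224.15.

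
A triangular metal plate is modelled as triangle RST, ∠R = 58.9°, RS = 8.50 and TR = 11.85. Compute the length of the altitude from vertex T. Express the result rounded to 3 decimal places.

By the law of cosines, ST² = TR² + RS² − 2·TR·RS·cos R = 108.62, so ST ≈ 10.422.
Area = ½·TR·RS·sin R ≈ 43.124.
The altitude from T has length 2·area/RS ≈ 10.147.

h_T ≈ 10.147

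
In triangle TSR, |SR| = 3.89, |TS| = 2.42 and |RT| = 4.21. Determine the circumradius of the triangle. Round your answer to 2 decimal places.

2.14

By the law of cosines, cos T = (|RT|² + |TS|² − |SR|²) / (2·|RT|·|TS|) ≈ 0.41462, so ∠T ≈ 65.50°.
Circumradius = |SR|/(2 sin T) ≈ 2.1374.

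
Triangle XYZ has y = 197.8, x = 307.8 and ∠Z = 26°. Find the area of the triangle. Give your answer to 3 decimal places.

13344.640

Area = ½·x·y·sin Z ≈ 13345.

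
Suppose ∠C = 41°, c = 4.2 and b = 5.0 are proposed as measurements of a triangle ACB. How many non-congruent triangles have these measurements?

2

b·sin C = 5.0·sin(41°) ≈ 3.28.
Since b sin C < c < b (3.28 < 4.2 < 5.0), two triangles exist.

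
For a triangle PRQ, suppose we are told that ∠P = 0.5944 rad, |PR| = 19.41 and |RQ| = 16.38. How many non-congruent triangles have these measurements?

|PR|·sin P = 19.41·sin(0.5944 rad) ≈ 10.87.
Since |PR| sin P < |RQ| < |PR| (10.87 < 16.38 < 19.41), two triangles exist.

2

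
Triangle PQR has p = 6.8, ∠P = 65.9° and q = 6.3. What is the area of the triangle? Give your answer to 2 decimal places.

Law of sines: sin Q = q·sin P/p ≈ 0.84571.
Since p ≥ q, only the acute value applies: ∠Q ≈ 57.75°.
Then ∠R = 180° − ∠P − ∠Q ≈ 56.35°.
Law of sines gives r = p·sin R/sin P ≈ 6.2012.
Area = ½·p·q·sin R ≈ 17.831.

17.83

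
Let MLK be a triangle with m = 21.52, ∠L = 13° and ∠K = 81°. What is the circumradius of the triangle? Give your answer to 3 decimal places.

The third angle is ∠M = 180° − ∠L − ∠K = 86.00°.
Law of sines: l = m·sin L/sin M ≈ 4.8528.
Law of sines: k = m·sin K/sin M ≈ 21.307.
Circumradius = m/(2 sin M) ≈ 10.786.

10.786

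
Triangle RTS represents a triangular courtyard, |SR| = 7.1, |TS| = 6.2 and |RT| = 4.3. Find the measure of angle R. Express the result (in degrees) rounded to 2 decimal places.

60.08

By the law of cosines, cos R = (|SR|² + |RT|² − |TS|²) / (2·|SR|·|RT|) ≈ 0.49885, so ∠R ≈ 60.08°.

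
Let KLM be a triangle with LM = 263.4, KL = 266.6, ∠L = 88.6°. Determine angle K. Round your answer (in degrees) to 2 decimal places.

By the law of cosines, MK² = KL² + LM² − 2·KL·LM·cos L = 1.3702e+05, so MK ≈ 370.17.
Law of cosines again: cos K = (MK² + KL² − LM²)/(2·MK·KL) ≈ 0.70283, so ∠K ≈ 45.35°.

45.35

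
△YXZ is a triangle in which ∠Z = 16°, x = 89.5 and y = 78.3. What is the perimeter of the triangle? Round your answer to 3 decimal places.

193.653

By the law of cosines, z² = y² + x² − 2·y·x·cos Z = 668.38, so z ≈ 25.853.
Semiperimeter s = (78.3+89.5+25.853)/2 = 96.827.
Perimeter = 78.3 + 89.5 + 25.853 = 193.65.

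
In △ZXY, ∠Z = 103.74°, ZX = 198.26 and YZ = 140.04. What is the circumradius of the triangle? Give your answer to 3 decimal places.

By the law of cosines, XY² = YZ² + ZX² − 2·YZ·ZX·cos Z = 72107, so XY ≈ 268.53.
Area = ½·YZ·ZX·sin Z ≈ 13485.
Circumradius = XY/(2 sin Z) ≈ 138.22.

R ≈ 138.219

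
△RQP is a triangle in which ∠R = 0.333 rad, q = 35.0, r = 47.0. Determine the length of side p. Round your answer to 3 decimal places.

Law of sines: sin Q = q·sin R/r ≈ 0.24342.
Since r ≥ q, only the acute value applies: ∠Q ≈ 0.246 rad.
Then ∠P = π − ∠R − ∠Q ≈ 2.563 rad.
Law of sines gives p = r·sin P/sin R ≈ 78.664.

78.664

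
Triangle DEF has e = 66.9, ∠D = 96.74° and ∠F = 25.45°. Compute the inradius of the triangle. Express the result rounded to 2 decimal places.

The third angle is ∠E = 180° − ∠F − ∠D = 57.81°.
Law of sines: d = e·sin D/sin E ≈ 78.505.
Law of sines: f = e·sin F/sin E ≈ 33.97.
Area = ½·e·d·sin F ≈ 1128.4.
Semiperimeter s = (78.505+66.9+33.97)/2 = 89.688.
Inradius = area/s = 1128.4/89.688 ≈ 12.582.

r ≈ 12.58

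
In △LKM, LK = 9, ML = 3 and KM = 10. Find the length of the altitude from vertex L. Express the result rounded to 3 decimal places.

Semiperimeter s = (10 + 3 + 9)/2 = 11.
Heron's formula: area = √(11·1·8·2) ≈ 13.266.
The altitude from L has length 2·area/KM ≈ 2.6533.

2.653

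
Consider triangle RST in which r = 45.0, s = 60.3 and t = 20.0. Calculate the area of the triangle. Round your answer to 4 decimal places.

area ≈ 332.9096

Semiperimeter p = (45 + 60.3 + 20)/2 = 62.65.
Heron's formula: area = √(62.65·17.65·2.35·42.65) ≈ 332.91.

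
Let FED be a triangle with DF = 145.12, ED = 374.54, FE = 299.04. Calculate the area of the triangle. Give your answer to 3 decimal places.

Semiperimeter s = (374.54 + 145.12 + 299.04)/2 = 409.35.
Heron's formula: area = √(409.35·34.81·264.23·110.31) ≈ 20380.

20379.706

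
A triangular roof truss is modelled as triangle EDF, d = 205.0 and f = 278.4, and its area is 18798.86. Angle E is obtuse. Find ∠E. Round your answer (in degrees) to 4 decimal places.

From area = ½·d·f·sin E, we get sin E = 2·area/(d·f) ≈ 0.65878.
Taking the obtuse solution, ∠E ≈ 138.79°.

∠E ≈ 138.7933°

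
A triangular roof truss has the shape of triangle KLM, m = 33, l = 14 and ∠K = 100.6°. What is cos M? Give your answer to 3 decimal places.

cos M ≈ 0.526

By the law of cosines, k² = l² + m² − 2·l·m·cos K = 1455, so k ≈ 38.144.
Law of cosines again: cos M = (k² + l² − m²)/(2·k·l) ≈ 0.52617, so ∠M ≈ 58.25°.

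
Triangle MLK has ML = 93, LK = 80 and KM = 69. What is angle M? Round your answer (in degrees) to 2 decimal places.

∠M ≈ 56.89°

By the law of cosines, cos M = (KM² + ML² − LK²) / (2·KM·ML) ≈ 0.54621, so ∠M ≈ 56.89°.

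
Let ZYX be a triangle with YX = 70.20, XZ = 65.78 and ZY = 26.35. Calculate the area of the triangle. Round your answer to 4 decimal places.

Semiperimeter s = (70.2 + 65.78 + 26.35)/2 = 81.165.
Heron's formula: area = √(81.165·10.965·15.385·54.815) ≈ 866.34.

area ≈ 866.3376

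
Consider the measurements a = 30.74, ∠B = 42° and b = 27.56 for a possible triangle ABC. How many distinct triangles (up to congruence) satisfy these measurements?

2

a·sin B = 30.74·sin(42°) ≈ 20.57.
Since a sin B < b < a (20.57 < 27.56 < 30.74), two triangles exist.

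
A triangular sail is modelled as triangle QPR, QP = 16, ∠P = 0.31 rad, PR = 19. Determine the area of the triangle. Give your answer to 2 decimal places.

46.37

Area = ½·QP·PR·sin P ≈ 46.369.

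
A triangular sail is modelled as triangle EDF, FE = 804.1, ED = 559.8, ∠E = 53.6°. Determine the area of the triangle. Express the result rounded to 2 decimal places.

Area = ½·FE·ED·sin E ≈ 1.8116e+05.

area ≈ 181155.51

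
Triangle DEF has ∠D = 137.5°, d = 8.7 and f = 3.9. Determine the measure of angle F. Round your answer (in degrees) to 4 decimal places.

Law of sines: sin F = f·sin D/d ≈ 0.30285.
Since d ≥ f, only the acute value applies: ∠F ≈ 17.63°.
Then ∠E = 180° − ∠D − ∠F ≈ 24.87°.

17.6289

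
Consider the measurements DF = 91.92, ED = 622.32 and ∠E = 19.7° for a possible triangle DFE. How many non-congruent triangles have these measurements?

ED·sin E = 622.32·sin(19.7°) ≈ 209.8.
Since DF = 91.92 < 209.8 = ED sin E, no triangle exists.

0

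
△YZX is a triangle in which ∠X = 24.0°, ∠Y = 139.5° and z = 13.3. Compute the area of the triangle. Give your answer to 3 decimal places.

82.260

The third angle is ∠Z = 180° − ∠X − ∠Y = 16.50°.
Law of sines: y = z·sin Y/sin Z ≈ 30.413.
Law of sines: x = z·sin X/sin Z ≈ 19.047.
Area = ½·z·y·sin X ≈ 82.26.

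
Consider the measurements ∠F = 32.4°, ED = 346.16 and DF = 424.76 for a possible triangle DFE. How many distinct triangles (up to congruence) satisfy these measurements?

2

DF·sin F = 424.76·sin(32.4°) ≈ 227.6.
Since DF sin F < ED < DF (227.6 < 346.16 < 424.76), two triangles exist.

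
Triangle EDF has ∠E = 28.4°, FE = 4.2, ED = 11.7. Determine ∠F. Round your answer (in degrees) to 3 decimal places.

By the law of cosines, DF² = FE² + ED² − 2·FE·ED·cos E = 68.078, so DF ≈ 8.2509.
Law of cosines again: cos F = (DF² + FE² − ED²)/(2·DF·FE) ≈ -0.73833, so ∠F ≈ 137.59°.

∠F ≈ 137.589°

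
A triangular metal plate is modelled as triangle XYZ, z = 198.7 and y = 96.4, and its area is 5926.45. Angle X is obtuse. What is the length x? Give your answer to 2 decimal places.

280.84

From area = ½·y·z·sin X, we get sin X = 2·area/(y·z) ≈ 0.61880.
Taking the obtuse solution, ∠X ≈ 141.77°.
Law of cosines then gives x ≈ 280.84.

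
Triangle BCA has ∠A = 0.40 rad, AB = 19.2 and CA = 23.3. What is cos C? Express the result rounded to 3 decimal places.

By the law of cosines, BC² = CA² + AB² − 2·CA·AB·cos A = 87.438, so BC ≈ 9.3508.
Law of cosines again: cos C = (BC² + CA² − AB²)/(2·BC·CA) ≈ 0.60055, so ∠C ≈ 0.927 rad.

0.601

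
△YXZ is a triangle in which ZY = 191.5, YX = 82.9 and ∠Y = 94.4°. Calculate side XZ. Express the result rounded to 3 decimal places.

By the law of cosines, XZ² = ZY² + YX² − 2·ZY·YX·cos Y = 45981, so XZ ≈ 214.43.

214.431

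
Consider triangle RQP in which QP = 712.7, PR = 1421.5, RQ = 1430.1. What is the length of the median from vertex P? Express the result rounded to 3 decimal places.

867.759

Median from P: ½√(2·QP² + 2·PR² − RQ²) ≈ 867.76.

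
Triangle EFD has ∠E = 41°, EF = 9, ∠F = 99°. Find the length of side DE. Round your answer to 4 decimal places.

The third angle is ∠D = 180° − ∠E − ∠F = 40.00°.
Law of sines: DE = EF·sin F/sin D ≈ 13.829.

13.8291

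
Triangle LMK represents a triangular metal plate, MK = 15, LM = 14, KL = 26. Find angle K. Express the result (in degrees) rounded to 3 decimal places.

∠K ≈ 25.332°

By the law of cosines, cos K = (MK² + KL² − LM²) / (2·MK·KL) ≈ 0.90385, so ∠K ≈ 25.33°.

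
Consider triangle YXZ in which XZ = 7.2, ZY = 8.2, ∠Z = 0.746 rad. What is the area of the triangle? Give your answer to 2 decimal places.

Area = ½·XZ·ZY·sin Z ≈ 20.035.

20.04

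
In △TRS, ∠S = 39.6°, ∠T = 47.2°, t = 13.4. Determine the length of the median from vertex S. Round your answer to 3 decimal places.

The third angle is ∠R = 180° − ∠S − ∠T = 93.20°.
Law of sines: r = t·sin R/sin T ≈ 18.234.
Law of sines: s = t·sin S/sin T ≈ 11.641.
Median from S: ½√(2·t² + 2·r² − s²) ≈ 14.905.

m_S ≈ 14.905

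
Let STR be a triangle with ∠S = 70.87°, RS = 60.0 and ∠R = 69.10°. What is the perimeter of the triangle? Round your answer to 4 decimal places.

The third angle is ∠T = 180° − ∠R − ∠S = 40.03°.
Law of sines: TR = RS·sin S/sin T ≈ 88.134.
Law of sines: ST = RS·sin R/sin T ≈ 87.147.
Semiperimeter s = (88.134+60+87.147)/2 = 117.64.
Perimeter = 88.134 + 60 + 87.147 = 235.28.

perimeter ≈ 235.2813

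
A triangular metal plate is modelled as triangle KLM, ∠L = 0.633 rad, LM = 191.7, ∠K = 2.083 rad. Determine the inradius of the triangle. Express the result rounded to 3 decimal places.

r ≈ 24.956

The third angle is ∠M = π − ∠K − ∠L = 0.426 rad.
Law of sines: MK = LM·sin L/sin K ≈ 130.1.
Law of sines: KL = LM·sin M/sin K ≈ 90.798.
Area = ½·LM·MK·sin M ≈ 5148.4.
Semiperimeter s = (191.7+130.1+90.798)/2 = 206.3.
Inradius = area/s = 5148.4/206.3 ≈ 24.956.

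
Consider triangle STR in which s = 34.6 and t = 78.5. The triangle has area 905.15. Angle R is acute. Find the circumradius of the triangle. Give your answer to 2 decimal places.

43.16

From area = ½·s·t·sin R, we get sin R = 2·area/(s·t) ≈ 0.66651.
Taking the acute solution, ∠R ≈ 41.80°.
Law of cosines then gives r ≈ 57.53.
Circumradius = r/(2 sin R) ≈ 43.158.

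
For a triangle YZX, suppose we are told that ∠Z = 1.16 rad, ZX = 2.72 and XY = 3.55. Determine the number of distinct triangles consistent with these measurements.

1

ZX·sin Z = 2.72·sin(1.16 rad) ≈ 2.494.
Since XY ≥ ZX, exactly one triangle exists.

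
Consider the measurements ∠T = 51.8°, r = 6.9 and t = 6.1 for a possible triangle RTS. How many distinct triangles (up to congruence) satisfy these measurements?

2

r·sin T = 6.9·sin(51.8°) ≈ 5.422.
Since r sin T < t < r (5.422 < 6.1 < 6.9), two triangles exist.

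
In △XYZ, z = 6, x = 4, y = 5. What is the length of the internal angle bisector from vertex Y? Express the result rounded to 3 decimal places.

4.243

By the law of cosines, cos Y = (z² + x² − y²) / (2·z·x) ≈ 0.56250, so ∠Y ≈ 55.77°.
The bisector from Y has length 2·z·x·cos(∠Y/2)/(z+x) ≈ 4.2426.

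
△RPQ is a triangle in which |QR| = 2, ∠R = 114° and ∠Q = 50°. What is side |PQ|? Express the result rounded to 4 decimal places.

6.6286

The third angle is ∠P = 180° − ∠Q − ∠R = 16.00°.
Law of sines: |PQ| = |QR|·sin R/sin P ≈ 6.6286.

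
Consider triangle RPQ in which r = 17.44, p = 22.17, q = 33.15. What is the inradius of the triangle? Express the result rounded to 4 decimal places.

Semiperimeter s = (17.44 + 22.17 + 33.15)/2 = 36.38.
Heron's formula: area = √(36.38·18.94·14.21·3.23) ≈ 177.84.
Inradius = area/s = 177.84/36.38 ≈ 4.8883.

4.8883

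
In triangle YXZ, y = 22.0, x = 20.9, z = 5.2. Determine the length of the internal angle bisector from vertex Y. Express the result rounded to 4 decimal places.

By the law of cosines, cos Y = (x² + z² − y²) / (2·x·z) ≈ -0.09270, so ∠Y ≈ 95.32°.
The bisector from Y has length 2·x·z·cos(∠Y/2)/(x+z) ≈ 5.6092.

5.6092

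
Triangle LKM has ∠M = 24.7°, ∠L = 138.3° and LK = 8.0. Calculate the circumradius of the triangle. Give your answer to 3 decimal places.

R ≈ 9.572

The third angle is ∠K = 180° − ∠M − ∠L = 17.00°.
Law of sines: KM = LK·sin L/sin M ≈ 12.736.
Law of sines: ML = LK·sin K/sin M ≈ 5.5974.
Circumradius = LK/(2 sin M) ≈ 9.5724.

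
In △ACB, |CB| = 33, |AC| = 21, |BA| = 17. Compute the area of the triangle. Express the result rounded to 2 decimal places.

Semiperimeter s = (33 + 17 + 21)/2 = 35.5.
Heron's formula: area = √(35.5·2.5·18.5·14.5) ≈ 154.3.

154.30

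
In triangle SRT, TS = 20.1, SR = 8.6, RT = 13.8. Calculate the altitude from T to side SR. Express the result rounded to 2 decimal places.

11.16

Semiperimeter s = (13.8 + 20.1 + 8.6)/2 = 21.25.
Heron's formula: area = √(21.25·7.45·1.15·12.65) ≈ 47.99.
The altitude from T has length 2·area/SR ≈ 11.16.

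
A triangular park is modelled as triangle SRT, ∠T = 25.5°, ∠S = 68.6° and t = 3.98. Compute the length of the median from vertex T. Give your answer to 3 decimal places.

m_T ≈ 8.695

The third angle is ∠R = 180° − ∠T − ∠S = 85.90°.
Law of sines: s = t·sin S/sin T ≈ 8.6074.
Law of sines: r = t·sin R/sin T ≈ 9.2212.
Median from T: ½√(2·s² + 2·r² − t²) ≈ 8.6948.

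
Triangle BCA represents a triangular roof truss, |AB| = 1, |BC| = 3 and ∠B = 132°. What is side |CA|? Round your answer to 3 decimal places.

3.744

By the law of cosines, |CA|² = |AB|² + |BC|² − 2·|AB|·|BC|·cos B = 14.015, so |CA| ≈ 3.7436.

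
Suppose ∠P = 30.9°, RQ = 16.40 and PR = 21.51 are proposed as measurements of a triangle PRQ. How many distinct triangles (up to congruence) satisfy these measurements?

2

PR·sin P = 21.51·sin(30.9°) ≈ 11.05.
Since PR sin P < RQ < PR (11.05 < 16.40 < 21.51), two triangles exist.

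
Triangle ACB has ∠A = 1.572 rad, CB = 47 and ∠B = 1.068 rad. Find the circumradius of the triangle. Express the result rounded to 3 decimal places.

23.500

The third angle is ∠C = π − ∠B − ∠A = 0.502 rad.
Law of sines: BA = CB·sin C/sin A ≈ 22.599.
Law of sines: AC = CB·sin B/sin A ≈ 41.183.
Circumradius = CB/(2 sin A) ≈ 23.5.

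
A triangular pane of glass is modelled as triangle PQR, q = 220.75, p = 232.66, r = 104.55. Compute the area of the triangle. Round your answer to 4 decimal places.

area ≈ 11456.5748

Semiperimeter s = (232.66 + 220.75 + 104.55)/2 = 278.98.
Heron's formula: area = √(278.98·46.32·58.23·174.43) ≈ 11457.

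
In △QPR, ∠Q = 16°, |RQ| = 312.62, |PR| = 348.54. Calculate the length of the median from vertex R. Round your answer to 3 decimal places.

Law of sines: sin P = |RQ|·sin Q/|PR| ≈ 0.24723.
Since |PR| ≥ |RQ|, only the acute value applies: ∠P ≈ 14.31°.
Then ∠R = 180° − ∠Q − ∠P ≈ 149.69°.
Law of sines gives |QP| = |PR|·sin R/sin Q ≈ 638.23.
Median from R: ½√(2·|PR|² + 2·|RQ|² − |QP|²) ≈ 88.155.

m_R ≈ 88.155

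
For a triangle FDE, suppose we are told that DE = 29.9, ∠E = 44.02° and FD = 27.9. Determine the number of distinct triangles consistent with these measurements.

2

DE·sin E = 29.9·sin(44.02°) ≈ 20.78.
Since DE sin E < FD < DE (20.78 < 27.9 < 29.9), two triangles exist.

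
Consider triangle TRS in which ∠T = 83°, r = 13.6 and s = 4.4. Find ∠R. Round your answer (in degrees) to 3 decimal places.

By the law of cosines, t² = r² + s² − 2·r·s·cos T = 189.73, so t ≈ 13.774.
Law of cosines again: cos R = (s² + t² − r²)/(2·s·t) ≈ 0.19911, so ∠R ≈ 78.52°.

∠R ≈ 78.515°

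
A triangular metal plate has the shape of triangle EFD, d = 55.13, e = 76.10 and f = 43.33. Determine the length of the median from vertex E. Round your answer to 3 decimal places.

Median from E: ½√(2·f² + 2·d² − e²) ≈ 31.79.

31.790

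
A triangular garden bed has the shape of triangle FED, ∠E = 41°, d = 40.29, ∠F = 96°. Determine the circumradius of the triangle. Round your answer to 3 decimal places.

29.538

The third angle is ∠D = 180° − ∠F − ∠E = 43.00°.
Law of sines: f = d·sin F/sin D ≈ 58.753.
Law of sines: e = d·sin E/sin D ≈ 38.758.
Circumradius = d/(2 sin D) ≈ 29.538.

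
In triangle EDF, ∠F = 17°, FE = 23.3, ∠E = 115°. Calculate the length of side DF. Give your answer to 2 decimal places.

The third angle is ∠D = 180° − ∠F − ∠E = 48.00°.
Law of sines: DF = FE·sin E/sin D ≈ 28.416.

28.42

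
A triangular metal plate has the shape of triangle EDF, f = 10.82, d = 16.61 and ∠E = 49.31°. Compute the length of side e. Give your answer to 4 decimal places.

12.5945

By the law of cosines, e² = d² + f² − 2·d·f·cos E = 158.62, so e ≈ 12.595.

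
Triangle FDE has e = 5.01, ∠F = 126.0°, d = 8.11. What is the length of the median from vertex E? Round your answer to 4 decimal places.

9.7944

By the law of cosines, f² = d² + e² − 2·d·e·cos F = 138.64, so f ≈ 11.774.
Median from E: ½√(2·f² + 2·d² − e²) ≈ 9.7944.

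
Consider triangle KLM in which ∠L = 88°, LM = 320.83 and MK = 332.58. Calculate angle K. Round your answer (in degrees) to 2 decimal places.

74.60

Law of sines: sin K = LM·sin L/MK ≈ 0.96408.
Since MK ≥ LM, only the acute value applies: ∠K ≈ 74.60°.
Then ∠M = 180° − ∠L − ∠K ≈ 17.40°.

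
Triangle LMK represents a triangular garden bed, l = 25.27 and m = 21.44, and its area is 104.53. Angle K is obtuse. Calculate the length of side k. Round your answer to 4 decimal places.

45.8029

From area = ½·l·m·sin K, we get sin K = 2·area/(l·m) ≈ 0.38587.
Taking the obtuse solution, ∠K ≈ 157.30°.
Law of cosines then gives k ≈ 45.803.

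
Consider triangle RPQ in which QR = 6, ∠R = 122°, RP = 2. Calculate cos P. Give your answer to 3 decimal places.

cos P ≈ 0.713

By the law of cosines, PQ² = QR² + RP² − 2·QR·RP·cos R = 52.718, so PQ ≈ 7.2607.
Law of cosines again: cos P = (RP² + PQ² − QR²)/(2·RP·PQ) ≈ 0.71336, so ∠P ≈ 44.49°.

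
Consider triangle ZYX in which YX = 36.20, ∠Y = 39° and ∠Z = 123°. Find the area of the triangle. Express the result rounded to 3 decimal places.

The third angle is ∠X = 180° − ∠Z − ∠Y = 18.00°.
Law of sines: XZ = YX·sin Y/sin Z ≈ 27.164.
Law of sines: ZY = YX·sin X/sin Z ≈ 13.338.
Area = ½·YX·XZ·sin X ≈ 151.93.

area ≈ 151.932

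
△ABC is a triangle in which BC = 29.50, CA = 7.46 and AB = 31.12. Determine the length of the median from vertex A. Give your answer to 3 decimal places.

17.161

Median from A: ½√(2·CA² + 2·AB² − BC²) ≈ 17.161.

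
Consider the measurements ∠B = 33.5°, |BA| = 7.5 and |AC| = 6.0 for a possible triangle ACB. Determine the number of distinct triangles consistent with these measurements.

2

|BA|·sin B = 7.5·sin(33.5°) ≈ 4.14.
Since |BA| sin B < |AC| < |BA| (4.14 < 6.0 < 7.5), two triangles exist.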